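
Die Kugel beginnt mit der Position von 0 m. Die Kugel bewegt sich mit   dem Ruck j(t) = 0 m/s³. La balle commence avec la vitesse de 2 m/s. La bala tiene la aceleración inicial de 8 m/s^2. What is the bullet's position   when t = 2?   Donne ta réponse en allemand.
Wir müssen die Stammfunktion unserer Gleichung für den Ruck j(t) = 0 3-mal finden. Die Stammfunktion von dem Ruck, mit a(0) = 8, ergibt die Beschleunigung: a(t) = 8. Mit ∫a(t)dt und Anwendung von v(0) = 2, finden wir v(t) = 8·t + 2. Mit ∫v(t)dt und Anwendung von x(0) = 0, finden wir x(t) = 4·t^2 + 2·t. Mit x(t) = 4·t^2 + 2·t und Einsetzen von t = 2, finden wir x = 20.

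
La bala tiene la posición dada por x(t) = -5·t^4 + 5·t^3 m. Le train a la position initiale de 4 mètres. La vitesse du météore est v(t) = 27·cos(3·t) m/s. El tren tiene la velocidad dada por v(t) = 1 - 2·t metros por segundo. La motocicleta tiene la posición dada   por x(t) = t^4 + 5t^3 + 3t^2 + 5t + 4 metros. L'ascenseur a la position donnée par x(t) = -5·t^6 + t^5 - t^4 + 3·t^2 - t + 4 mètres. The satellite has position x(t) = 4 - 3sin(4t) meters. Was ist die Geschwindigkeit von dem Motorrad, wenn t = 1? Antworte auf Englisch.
We must differentiate our position equation x(t) = t^4 + 5·t^3 + 3·t^2 + 5·t + 4 1 time. Taking d/dt of x(t), we find v(t) = 4·t^3 + 15·t^2 + 6·t + 5. From the given velocity equation v(t) = 4·t^3 + 15·t^2 + 6·t + 5, we substitute t = 1 to get v = 30.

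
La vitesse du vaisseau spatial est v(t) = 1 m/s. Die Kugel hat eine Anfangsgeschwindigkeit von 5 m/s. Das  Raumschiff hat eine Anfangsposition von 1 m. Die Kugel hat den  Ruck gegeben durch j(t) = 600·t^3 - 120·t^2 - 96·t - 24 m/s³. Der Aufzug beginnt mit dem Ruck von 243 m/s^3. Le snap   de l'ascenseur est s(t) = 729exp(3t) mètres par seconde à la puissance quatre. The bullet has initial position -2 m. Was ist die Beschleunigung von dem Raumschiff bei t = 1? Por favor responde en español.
Debemos derivar nuestra ecuación de la velocidad v(t) = 1 1 vez. Tomando d/dt de v(t), encontramos a(t) = 0. Tenemos la aceleración a(t) = 0. Sustituyendo t = 1: a(1) = 0.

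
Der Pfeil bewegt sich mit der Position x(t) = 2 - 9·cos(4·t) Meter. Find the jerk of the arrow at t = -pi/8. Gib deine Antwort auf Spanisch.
Para resolver esto, necesitamos tomar 3 derivadas de nuestra ecuación de la posición x(t) = 2 - 9·cos(4·t). La derivada de la posición da la velocidad: v(t) = 36·sin(4·t). La derivada de la velocidad da la aceleración: a(t) = 144·cos(4·t). La derivada de la aceleración da la sacudida: j(t) = -576·sin(4·t). Usando j(t) = -576·sin(4·t) y sustituyendo t = -pi/8, encontramos j = 576.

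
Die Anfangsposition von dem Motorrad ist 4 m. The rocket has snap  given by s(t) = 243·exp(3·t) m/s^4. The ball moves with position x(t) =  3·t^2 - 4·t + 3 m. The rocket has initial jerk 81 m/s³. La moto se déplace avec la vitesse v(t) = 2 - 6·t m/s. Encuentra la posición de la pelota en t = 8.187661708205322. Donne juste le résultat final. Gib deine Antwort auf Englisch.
The answer is 171.362765911214.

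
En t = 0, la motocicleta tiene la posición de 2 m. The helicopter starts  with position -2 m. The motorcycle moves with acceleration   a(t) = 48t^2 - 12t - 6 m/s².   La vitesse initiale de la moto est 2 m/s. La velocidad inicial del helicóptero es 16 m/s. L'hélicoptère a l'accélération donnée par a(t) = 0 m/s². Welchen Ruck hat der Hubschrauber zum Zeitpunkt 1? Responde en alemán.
Ausgehend von der Beschleunigung a(t) = 0, nehmen wir 1 Ableitung. Die Ableitung von der Beschleunigung ergibt den Ruck: j(t) = 0. Mit j(t) = 0 und Einsetzen von t = 1, finden wir j = 0.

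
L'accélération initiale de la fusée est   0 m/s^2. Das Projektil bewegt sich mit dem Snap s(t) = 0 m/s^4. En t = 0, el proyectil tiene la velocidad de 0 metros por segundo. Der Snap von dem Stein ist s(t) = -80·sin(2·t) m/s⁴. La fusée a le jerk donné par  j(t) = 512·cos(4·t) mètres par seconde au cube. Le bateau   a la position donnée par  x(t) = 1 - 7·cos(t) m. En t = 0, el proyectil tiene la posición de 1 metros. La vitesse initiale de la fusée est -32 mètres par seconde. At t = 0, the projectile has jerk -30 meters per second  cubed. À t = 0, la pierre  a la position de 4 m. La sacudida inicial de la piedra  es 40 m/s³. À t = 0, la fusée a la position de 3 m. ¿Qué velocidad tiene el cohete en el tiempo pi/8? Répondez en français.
Pour résoudre ceci, nous devons prendre 2 intégrales de notre équation du jerk j(t) = 512·cos(4·t). La primitive du jerk, avec a(0) = 0, donne l'accélération: a(t) = 128·sin(4·t). L'intégrale de l'accélération est la vitesse. En utilisant v(0) = -32, nous obtenons v(t) = -32·cos(4·t). En utilisant v(t) = -32·cos(4·t) et en substituant t = pi/8, nous trouvons v = 0.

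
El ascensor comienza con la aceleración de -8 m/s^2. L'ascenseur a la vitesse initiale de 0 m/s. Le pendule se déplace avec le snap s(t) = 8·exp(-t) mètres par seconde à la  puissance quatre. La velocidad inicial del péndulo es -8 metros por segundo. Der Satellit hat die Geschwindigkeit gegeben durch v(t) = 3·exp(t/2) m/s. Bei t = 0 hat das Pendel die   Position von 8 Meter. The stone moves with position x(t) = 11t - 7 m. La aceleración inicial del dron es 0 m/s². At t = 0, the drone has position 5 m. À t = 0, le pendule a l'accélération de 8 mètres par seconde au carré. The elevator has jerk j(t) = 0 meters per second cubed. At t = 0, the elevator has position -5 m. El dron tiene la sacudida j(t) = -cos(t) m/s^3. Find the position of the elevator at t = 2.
To find the answer, we compute 3 antiderivatives of j(t) = 0. The integral of jerk is acceleration. Using a(0) = -8, we get a(t) = -8. Finding the antiderivative of a(t) and using v(0) = 0: v(t) = -8·t. Taking ∫v(t)dt and applying x(0) = -5, we find x(t) = -4·t^2 - 5. From the given position equation x(t) = -4·t^2 - 5, we substitute t = 2 to get x = -21.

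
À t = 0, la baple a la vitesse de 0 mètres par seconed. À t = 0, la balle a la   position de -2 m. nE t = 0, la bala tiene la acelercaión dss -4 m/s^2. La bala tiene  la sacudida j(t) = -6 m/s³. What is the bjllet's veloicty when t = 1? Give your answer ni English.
To find the answer, we compute 2 antiderivatives of j(t) = -6. The antiderivative of jerk is acceleration. Using a(0) = -4, we get a(t) = -6·t - 4. Taking ∫a(t)dt and applying v(0) = 0, we find v(t) = t·(-3·t - 4). From the given velocity equation v(t) = t·(-3·t - 4), we substitute t = 1 to get v = -7.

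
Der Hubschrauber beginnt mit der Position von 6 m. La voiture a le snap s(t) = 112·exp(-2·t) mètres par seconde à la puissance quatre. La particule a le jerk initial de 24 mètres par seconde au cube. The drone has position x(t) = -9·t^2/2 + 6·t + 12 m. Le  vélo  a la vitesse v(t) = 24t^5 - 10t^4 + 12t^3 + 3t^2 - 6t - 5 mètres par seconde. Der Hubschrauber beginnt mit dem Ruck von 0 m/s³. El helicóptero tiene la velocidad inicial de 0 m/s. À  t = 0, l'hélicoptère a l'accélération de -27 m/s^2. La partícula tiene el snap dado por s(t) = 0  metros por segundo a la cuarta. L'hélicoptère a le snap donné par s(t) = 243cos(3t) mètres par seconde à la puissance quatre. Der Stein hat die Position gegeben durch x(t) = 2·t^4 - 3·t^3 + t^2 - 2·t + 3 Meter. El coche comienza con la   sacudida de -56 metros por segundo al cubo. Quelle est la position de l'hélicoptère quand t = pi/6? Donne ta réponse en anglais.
To solve this, we need to take 4 integrals of our snap equation s(t) = 243·cos(3·t). The antiderivative of snap, with j(0) = 0, gives jerk: j(t) = 81·sin(3·t). The antiderivative of jerk is acceleration. Using a(0) = -27, we get a(t) = -27·cos(3·t). The integral of acceleration, with v(0) = 0, gives velocity: v(t) = -9·sin(3·t). The integral of velocity, with x(0) = 6, gives position: x(t) = 3·cos(3·t) + 3. We have position x(t) = 3·cos(3·t) + 3. Substituting t = pi/6: x(pi/6) = 3.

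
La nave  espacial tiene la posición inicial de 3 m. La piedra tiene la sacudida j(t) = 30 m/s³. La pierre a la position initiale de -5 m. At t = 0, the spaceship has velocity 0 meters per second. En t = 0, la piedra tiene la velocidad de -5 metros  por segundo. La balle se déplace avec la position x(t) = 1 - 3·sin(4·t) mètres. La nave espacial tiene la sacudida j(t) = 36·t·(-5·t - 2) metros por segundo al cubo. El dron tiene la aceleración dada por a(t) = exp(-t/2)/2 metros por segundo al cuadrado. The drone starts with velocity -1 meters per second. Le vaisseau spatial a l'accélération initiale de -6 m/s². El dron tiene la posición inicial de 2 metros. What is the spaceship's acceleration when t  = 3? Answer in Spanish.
Necesitamos integrar nuestra ecuación de la sacudida j(t) = 36·t·(-5·t - 2) 1 vez. La antiderivada de la sacudida es la aceleración. Usando a(0) = -6, obtenemos a(t) = -60·t^3 - 36·t^2 - 6. Usando a(t) = -60·t^3 - 36·t^2 - 6 y sustituyendo t = 3, encontramos a = -1950.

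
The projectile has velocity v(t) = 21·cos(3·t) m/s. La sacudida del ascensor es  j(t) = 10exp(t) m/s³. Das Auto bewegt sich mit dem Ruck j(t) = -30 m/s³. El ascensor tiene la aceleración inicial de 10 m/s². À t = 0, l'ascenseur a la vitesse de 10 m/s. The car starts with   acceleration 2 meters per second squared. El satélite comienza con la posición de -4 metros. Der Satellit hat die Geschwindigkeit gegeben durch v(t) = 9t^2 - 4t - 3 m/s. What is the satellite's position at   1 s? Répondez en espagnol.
Necesitamos integrar nuestra ecuación de la velocidad v(t) = 9·t^2 - 4·t - 3 1 vez. Tomando ∫v(t)dt y aplicando x(0) = -4, encontramos x(t) = 3·t^3 - 2·t^2 - 3·t - 4. De la ecuación de la posición x(t) = 3·t^3 - 2·t^2 - 3·t - 4, sustituimos t = 1 para obtener x = -6.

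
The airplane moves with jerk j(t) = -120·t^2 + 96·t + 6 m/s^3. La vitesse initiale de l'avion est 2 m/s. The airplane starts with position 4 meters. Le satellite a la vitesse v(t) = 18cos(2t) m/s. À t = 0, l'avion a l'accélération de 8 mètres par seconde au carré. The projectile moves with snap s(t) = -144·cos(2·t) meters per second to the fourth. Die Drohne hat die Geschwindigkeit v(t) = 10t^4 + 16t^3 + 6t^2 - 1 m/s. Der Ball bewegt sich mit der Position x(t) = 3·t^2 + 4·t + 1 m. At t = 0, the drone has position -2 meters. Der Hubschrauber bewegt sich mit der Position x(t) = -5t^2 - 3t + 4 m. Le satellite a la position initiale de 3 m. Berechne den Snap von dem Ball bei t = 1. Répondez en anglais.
To solve this, we need to take 4 derivatives of our position equation x(t) = 3·t^2 + 4·t + 1. The derivative of position gives velocity: v(t) = 6·t + 4. The derivative of velocity gives acceleration: a(t) = 6. The derivative of acceleration gives jerk: j(t) = 0. The derivative of jerk gives snap: s(t) = 0. We have snap s(t) = 0. Substituting t = 1: s(1) = 0.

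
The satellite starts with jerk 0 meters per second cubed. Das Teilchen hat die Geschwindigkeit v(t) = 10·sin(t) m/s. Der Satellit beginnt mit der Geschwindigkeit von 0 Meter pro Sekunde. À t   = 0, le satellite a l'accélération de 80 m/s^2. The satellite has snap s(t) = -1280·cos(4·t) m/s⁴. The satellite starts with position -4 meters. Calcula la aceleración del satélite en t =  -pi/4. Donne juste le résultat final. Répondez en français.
a(-pi/4) = -80.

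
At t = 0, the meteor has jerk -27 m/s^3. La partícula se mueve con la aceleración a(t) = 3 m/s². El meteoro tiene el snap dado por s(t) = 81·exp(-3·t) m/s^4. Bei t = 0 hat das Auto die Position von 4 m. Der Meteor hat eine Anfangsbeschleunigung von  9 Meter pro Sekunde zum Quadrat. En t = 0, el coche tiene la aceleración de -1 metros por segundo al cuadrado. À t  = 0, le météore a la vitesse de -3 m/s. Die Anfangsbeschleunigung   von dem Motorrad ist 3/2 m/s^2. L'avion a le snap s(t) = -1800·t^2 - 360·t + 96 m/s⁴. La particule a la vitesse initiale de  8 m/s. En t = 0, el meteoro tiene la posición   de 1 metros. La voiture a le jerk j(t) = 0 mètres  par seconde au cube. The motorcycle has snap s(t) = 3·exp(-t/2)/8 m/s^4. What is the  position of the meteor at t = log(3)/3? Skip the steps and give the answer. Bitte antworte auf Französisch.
x(log(3)/3) = 1/3.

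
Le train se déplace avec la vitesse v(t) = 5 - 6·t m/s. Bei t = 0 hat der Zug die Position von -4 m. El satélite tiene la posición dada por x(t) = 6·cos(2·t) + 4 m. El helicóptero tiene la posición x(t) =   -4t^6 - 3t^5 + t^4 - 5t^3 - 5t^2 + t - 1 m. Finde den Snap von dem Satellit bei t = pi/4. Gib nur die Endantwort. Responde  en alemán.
Bei t = pi/4, s = 0.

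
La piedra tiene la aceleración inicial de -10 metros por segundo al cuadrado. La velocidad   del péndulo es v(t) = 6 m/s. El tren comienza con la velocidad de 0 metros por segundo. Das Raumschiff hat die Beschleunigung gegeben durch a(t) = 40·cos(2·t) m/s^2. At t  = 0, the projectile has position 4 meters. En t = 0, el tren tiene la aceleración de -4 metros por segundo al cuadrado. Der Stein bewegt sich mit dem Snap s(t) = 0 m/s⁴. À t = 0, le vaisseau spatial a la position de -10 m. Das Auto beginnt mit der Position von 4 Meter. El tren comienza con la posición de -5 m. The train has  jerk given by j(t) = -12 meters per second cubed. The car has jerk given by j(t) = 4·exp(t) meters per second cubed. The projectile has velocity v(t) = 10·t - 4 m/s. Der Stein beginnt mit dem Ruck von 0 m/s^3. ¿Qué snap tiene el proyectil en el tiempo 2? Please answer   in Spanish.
Partiendo de la velocidad v(t) = 10·t - 4, tomamos 3 derivadas. Derivando la velocidad, obtenemos la aceleración: a(t) = 10. La derivada de la aceleración da la sacudida: j(t) = 0. Tomando d/dt de j(t), encontramos s(t) = 0. De la ecuación del snap s(t) = 0, sustituimos t = 2 para obtener s = 0.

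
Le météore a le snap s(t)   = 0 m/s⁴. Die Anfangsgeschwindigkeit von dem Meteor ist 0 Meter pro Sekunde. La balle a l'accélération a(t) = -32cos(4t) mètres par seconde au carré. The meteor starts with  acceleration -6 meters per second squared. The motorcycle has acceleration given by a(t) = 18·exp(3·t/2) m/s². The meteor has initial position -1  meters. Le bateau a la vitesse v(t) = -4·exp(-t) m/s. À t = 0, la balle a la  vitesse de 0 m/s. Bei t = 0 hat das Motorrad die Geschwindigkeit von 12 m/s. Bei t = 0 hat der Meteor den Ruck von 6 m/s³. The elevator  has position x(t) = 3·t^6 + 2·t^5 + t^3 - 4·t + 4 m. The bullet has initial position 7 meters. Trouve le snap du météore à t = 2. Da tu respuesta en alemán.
Wir haben den Snap s(t) = 0. Durch Einsetzen von t = 2: s(2) = 0.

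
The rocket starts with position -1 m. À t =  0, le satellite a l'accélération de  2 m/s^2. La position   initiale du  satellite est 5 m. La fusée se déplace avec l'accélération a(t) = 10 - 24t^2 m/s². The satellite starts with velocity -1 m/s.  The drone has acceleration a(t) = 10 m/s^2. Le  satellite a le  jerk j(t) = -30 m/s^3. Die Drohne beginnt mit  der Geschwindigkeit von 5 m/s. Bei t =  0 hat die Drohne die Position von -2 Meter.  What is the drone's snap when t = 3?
To solve this, we need to take 2 derivatives of our acceleration equation a(t) = 10. Taking d/dt of a(t), we find j(t) = 0. Taking d/dt of j(t), we find s(t) = 0. From the given snap equation s(t) = 0, we substitute t = 3 to get s = 0.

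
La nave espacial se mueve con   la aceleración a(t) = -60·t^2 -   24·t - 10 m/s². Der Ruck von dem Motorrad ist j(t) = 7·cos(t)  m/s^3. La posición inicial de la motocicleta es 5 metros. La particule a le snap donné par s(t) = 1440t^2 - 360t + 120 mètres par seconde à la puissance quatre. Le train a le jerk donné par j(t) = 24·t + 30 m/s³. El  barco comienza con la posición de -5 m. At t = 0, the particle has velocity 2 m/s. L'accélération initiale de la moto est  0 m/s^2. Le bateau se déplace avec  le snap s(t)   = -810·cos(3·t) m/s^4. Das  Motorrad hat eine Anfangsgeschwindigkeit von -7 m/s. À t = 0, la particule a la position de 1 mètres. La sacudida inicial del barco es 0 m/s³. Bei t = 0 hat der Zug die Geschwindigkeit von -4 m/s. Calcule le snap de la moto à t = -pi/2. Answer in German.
Wir müssen unsere Gleichung für den Ruck j(t) = 7·cos(t) 1-mal ableiten. Durch Ableiten von dem Ruck erhalten wir den Snap: s(t) = -7·sin(t). Aus der Gleichung für den Snap s(t) = -7·sin(t), setzen wir t = -pi/2 ein und erhalten s = 7.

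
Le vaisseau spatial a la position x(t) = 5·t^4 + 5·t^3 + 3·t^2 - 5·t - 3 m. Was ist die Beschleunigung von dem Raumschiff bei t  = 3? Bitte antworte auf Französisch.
Nous devons dériver notre équation de la position x(t) = 5·t^4 + 5·t^3 + 3·t^2 - 5·t - 3 2 fois. La dérivée de la position donne la vitesse: v(t) = 20·t^3 + 15·t^2 + 6·t - 5. La dérivée de la vitesse donne l'accélération: a(t) = 60·t^2 + 30·t + 6. Nous avons l'accélération a(t) = 60·t^2 + 30·t + 6. En substituant t = 3: a(3) = 636.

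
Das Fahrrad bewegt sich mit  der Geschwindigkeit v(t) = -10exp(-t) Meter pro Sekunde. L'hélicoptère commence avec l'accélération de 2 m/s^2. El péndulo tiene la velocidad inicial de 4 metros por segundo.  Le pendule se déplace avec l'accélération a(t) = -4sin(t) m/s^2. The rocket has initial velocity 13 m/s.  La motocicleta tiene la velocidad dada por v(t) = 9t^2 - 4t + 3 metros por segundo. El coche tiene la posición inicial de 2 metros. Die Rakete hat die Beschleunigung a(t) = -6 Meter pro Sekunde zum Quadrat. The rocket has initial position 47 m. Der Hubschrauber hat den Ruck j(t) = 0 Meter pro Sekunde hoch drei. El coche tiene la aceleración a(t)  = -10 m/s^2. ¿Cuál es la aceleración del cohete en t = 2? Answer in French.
Nous avons l'accélération a(t) = -6. En substituant t = 2: a(2) = -6.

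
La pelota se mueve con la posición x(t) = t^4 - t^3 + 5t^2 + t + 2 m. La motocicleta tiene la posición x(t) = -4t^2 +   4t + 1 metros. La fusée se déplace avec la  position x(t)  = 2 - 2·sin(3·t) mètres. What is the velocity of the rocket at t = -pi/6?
Starting from position x(t) = 2 - 2·sin(3·t), we take 1 derivative. Differentiating position, we get velocity: v(t) = -6·cos(3·t). Using v(t) = -6·cos(3·t) and substituting t = -pi/6, we find v = 0.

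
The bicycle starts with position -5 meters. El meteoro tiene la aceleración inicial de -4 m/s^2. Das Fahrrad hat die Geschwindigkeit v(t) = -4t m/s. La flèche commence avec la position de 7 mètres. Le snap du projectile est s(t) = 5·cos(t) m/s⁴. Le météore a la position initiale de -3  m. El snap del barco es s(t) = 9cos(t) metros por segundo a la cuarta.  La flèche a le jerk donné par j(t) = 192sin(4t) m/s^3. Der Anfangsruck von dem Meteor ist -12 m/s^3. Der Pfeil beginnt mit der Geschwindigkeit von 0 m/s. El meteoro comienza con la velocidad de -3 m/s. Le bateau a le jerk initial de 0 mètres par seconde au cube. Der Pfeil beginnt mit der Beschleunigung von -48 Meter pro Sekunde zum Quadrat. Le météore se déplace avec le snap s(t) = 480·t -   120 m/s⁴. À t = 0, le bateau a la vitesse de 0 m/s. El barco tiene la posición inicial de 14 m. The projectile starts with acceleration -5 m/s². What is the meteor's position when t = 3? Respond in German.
Wir müssen das Integral unserer Gleichung für den Snap s(t) = 480·t - 120 4-mal finden. Das Integral von dem Snap, mit j(0) = -12, ergibt den Ruck: j(t) = 240·t^2 - 120·t - 12. Mit ∫j(t)dt und Anwendung von a(0) = -4, finden wir a(t) = 80·t^3 - 60·t^2 - 12·t - 4. Die Stammfunktion von der Beschleunigung, mit v(0) = -3, ergibt die Geschwindigkeit: v(t) = 20·t^4 - 20·t^3 - 6·t^2 - 4·t - 3. Durch Integration von der Geschwindigkeit und Verwendung der Anfangsbedingung x(0) = -3, erhalten wir x(t) = 4·t^5 - 5·t^4 - 2·t^3 - 2·t^2 - 3·t - 3. Mit x(t) = 4·t^5 - 5·t^4 - 2·t^3 - 2·t^2 - 3·t - 3 und Einsetzen von t = 3, finden wir x = 483.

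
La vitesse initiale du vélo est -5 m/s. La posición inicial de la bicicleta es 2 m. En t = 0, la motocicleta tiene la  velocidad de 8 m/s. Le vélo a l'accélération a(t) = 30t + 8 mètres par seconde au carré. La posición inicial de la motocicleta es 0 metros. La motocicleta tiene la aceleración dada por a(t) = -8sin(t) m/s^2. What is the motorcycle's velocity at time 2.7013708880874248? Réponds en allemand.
Wir müssen unsere Gleichung für die Beschleunigung a(t) = -8·sin(t) 1-mal integrieren. Das Integral von der Beschleunigung ist die Geschwindigkeit. Mit v(0) = 8 erhalten wir v(t) = 8·cos(t). Wir haben die Geschwindigkeit v(t) = 8·cos(t). Durch Einsetzen von t = 2.7013708880874248: v(2.7013708880874248) = -7.23725745834779.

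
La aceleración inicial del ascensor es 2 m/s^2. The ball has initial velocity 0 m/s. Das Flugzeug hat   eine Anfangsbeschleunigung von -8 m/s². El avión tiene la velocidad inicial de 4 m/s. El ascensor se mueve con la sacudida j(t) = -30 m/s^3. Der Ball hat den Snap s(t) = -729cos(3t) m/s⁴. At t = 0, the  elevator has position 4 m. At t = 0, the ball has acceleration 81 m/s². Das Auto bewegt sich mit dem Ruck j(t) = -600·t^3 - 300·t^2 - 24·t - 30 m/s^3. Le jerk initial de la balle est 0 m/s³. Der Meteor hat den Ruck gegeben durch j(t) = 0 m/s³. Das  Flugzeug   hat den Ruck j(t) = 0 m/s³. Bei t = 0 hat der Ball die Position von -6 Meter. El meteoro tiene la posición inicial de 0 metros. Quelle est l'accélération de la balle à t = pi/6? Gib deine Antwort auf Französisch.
Pour résoudre ceci, nous devons prendre 2 intégrales de notre équation du snap s(t) = -729·cos(3·t). La primitive du snap est le jerk. En utilisant j(0) = 0, nous obtenons j(t) = -243·sin(3·t). L'intégrale du jerk, avec a(0) = 81, donne l'accélération: a(t) = 81·cos(3·t). En utilisant a(t) = 81·cos(3·t) et en substituant t = pi/6, nous trouvons a = 0.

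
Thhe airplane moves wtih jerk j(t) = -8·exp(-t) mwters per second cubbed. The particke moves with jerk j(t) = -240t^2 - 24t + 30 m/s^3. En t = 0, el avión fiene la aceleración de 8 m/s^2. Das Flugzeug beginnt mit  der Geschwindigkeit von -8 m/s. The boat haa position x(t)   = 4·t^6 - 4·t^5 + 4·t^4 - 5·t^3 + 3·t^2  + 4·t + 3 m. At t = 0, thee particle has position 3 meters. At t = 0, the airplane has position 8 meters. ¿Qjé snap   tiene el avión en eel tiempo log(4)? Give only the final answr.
La respuesta es 2.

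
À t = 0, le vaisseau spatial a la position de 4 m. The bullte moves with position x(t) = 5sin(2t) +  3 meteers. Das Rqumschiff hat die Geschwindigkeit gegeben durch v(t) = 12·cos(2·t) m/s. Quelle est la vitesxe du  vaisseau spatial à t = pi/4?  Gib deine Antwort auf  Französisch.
En utilisant v(t) = 12·cos(2·t) et en substituant t = pi/4, nous trouvons v = 0.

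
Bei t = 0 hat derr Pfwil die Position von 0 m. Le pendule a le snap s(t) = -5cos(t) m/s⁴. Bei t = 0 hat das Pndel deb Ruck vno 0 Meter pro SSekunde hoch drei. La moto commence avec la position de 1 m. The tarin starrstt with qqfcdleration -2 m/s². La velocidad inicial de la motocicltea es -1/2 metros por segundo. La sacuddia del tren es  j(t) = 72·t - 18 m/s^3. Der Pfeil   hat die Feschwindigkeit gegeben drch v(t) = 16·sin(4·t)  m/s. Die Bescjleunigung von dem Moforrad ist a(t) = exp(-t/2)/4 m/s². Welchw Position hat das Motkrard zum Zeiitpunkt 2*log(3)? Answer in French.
En partant de l'accélération a(t) = exp(-t/2)/4, nous prenons 2 intégrales. La primitive de l'accélération, avec v(0) = -1/2, donne la vitesse: v(t) = -exp(-t/2)/2. En intégrant la vitesse et en utilisant la condition initiale x(0) = 1, nous obtenons x(t) = exp(-t/2). Nous avons la position x(t) = exp(-t/2). En substituant t = 2*log(3): x(2*log(3)) = 1/3.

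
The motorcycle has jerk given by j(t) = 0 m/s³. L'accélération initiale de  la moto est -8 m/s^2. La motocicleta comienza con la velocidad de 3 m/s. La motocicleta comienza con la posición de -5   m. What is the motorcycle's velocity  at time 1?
To solve this, we need to take 2 integrals of our jerk equation j(t) = 0. Integrating jerk and using the initial condition a(0) = -8, we get a(t) = -8. Taking ∫a(t)dt and applying v(0) = 3, we find v(t) = 3 - 8·t. We have velocity v(t) = 3 - 8·t. Substituting t = 1: v(1) = -5.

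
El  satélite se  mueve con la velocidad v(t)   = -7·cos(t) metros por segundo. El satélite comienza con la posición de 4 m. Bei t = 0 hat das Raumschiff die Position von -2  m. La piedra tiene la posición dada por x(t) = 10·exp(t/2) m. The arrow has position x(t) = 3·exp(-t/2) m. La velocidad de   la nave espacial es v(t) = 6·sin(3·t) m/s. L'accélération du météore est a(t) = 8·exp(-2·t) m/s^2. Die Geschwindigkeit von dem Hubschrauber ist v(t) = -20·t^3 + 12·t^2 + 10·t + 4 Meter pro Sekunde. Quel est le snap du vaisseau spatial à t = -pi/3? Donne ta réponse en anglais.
Starting from velocity v(t) = 6·sin(3·t), we take 3 derivatives. Differentiating velocity, we get acceleration: a(t) = 18·cos(3·t). Taking d/dt of a(t), we find j(t) = -54·sin(3·t). The derivative of jerk gives snap: s(t) = -162·cos(3·t). Using s(t) = -162·cos(3·t) and substituting t = -pi/3, we find s = 162.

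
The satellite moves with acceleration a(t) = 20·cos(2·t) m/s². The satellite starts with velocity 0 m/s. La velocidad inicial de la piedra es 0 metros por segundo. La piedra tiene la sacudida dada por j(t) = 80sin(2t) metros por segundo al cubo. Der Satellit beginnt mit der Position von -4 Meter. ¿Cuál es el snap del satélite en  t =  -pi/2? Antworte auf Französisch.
Pour résoudre ceci, nous devons prendre 2 dérivées de notre équation de l'accélération a(t) = 20·cos(2·t). En dérivant l'accélération, nous obtenons le jerk: j(t) = -40·sin(2·t). En dérivant le jerk, nous obtenons le snap: s(t) = -80·cos(2·t). En utilisant s(t) = -80·cos(2·t) et en substituant t = -pi/2, nous trouvons s = 80.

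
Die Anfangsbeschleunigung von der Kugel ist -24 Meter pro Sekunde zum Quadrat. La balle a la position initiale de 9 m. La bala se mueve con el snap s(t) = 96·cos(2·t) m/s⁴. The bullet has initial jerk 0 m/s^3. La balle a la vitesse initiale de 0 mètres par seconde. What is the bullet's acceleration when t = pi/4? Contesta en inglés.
We need to integrate our snap equation s(t) = 96·cos(2·t) 2 times. Finding the integral of s(t) and using j(0) = 0: j(t) = 48·sin(2·t). The integral of jerk, with a(0) = -24, gives acceleration: a(t) = -24·cos(2·t). Using a(t) = -24·cos(2·t) and substituting t = pi/4, we find a = 0.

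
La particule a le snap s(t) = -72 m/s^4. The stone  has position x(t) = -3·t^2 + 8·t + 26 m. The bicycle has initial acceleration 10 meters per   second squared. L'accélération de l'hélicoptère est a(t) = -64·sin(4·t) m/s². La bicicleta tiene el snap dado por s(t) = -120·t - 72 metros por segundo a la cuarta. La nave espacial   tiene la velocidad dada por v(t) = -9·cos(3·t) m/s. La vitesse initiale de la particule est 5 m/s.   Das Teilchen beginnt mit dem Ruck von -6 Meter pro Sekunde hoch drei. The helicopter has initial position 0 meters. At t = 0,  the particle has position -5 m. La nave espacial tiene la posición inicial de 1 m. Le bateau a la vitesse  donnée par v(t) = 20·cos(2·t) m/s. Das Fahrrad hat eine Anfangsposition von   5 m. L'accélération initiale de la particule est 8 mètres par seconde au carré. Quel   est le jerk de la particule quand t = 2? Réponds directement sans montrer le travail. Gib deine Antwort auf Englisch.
The answer is -150.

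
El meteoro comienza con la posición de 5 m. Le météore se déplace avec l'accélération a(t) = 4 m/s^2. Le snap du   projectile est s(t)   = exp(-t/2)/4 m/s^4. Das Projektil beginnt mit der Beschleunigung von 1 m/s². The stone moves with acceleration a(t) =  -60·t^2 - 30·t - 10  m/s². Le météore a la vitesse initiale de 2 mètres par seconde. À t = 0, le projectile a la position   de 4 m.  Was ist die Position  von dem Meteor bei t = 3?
Wir müssen die Stammfunktion unserer Gleichung für die Beschleunigung a(t) = 4 2-mal finden. Die Stammfunktion von der Beschleunigung ist die Geschwindigkeit. Mit v(0) = 2 erhalten wir v(t) = 4·t + 2. Mit ∫v(t)dt und Anwendung von x(0) = 5, finden wir x(t) = 2·t^2 + 2·t + 5. Mit x(t) = 2·t^2 + 2·t + 5 und Einsetzen von t = 3, finden wir x = 29.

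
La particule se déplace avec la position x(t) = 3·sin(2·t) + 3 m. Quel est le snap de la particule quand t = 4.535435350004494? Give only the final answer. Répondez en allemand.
s(4.535435350004494) = 16.6351466305591.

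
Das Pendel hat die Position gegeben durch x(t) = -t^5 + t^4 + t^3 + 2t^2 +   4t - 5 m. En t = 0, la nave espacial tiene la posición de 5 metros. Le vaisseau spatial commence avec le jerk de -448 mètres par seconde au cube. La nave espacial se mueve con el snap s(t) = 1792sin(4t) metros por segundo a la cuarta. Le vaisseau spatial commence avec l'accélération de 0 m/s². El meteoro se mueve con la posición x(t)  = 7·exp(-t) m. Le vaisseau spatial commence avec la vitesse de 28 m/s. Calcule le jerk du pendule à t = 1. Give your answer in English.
To solve this, we need to take 3 derivatives of our position equation x(t) = -t^5 + t^4 + t^3 + 2·t^2 + 4·t - 5. Taking d/dt of x(t), we find v(t) = -5·t^4 + 4·t^3 + 3·t^2 + 4·t + 4. The derivative of velocity gives acceleration: a(t) = -20·t^3 + 12·t^2 + 6·t + 4. Differentiating acceleration, we get jerk: j(t) = -60·t^2 + 24·t + 6. From the given jerk equation j(t) = -60·t^2 + 24·t + 6, we substitute t = 1 to get j = -30.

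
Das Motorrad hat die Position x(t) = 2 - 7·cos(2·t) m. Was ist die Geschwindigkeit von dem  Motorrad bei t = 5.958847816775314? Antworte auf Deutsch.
Um dies zu lösen, müssen wir 1 Ableitung unserer Gleichung für die Position x(t) = 2 - 7·cos(2·t) nehmen. Mit d/dt von x(t) finden wir v(t) = 14·sin(2·t). Mit v(t) = 14·sin(2·t) und Einsetzen von t = 5.958847816775314, finden wir v = -8.45783467869352.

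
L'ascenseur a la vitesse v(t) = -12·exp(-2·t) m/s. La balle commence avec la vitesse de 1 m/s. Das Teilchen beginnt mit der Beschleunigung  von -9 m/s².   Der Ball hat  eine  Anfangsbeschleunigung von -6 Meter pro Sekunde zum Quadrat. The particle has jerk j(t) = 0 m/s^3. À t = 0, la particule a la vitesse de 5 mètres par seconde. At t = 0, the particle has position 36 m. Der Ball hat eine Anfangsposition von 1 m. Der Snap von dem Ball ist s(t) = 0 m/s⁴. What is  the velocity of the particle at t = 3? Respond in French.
En partant du jerk j(t) = 0, nous prenons 2 intégrales. En intégrant le jerk et en utilisant la condition initiale a(0) = -9, nous obtenons a(t) = -9. L'intégrale de l'accélération est la vitesse. En utilisant v(0) = 5, nous obtenons v(t) = 5 - 9·t. Nous avons la vitesse v(t) = 5 - 9·t. En substituant t = 3: v(3) = -22.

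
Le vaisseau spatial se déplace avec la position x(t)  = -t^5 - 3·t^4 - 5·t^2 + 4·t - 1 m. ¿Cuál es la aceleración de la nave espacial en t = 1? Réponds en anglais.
We must differentiate our position equation x(t) = -t^5 - 3·t^4 - 5·t^2 + 4·t - 1 2 times. Differentiating position, we get velocity: v(t) = -5·t^4 - 12·t^3 - 10·t + 4. Differentiating velocity, we get acceleration: a(t) = -20·t^3 - 36·t^2 - 10. From the given acceleration equation a(t) = -20·t^3 - 36·t^2 - 10, we substitute t = 1 to get a = -66.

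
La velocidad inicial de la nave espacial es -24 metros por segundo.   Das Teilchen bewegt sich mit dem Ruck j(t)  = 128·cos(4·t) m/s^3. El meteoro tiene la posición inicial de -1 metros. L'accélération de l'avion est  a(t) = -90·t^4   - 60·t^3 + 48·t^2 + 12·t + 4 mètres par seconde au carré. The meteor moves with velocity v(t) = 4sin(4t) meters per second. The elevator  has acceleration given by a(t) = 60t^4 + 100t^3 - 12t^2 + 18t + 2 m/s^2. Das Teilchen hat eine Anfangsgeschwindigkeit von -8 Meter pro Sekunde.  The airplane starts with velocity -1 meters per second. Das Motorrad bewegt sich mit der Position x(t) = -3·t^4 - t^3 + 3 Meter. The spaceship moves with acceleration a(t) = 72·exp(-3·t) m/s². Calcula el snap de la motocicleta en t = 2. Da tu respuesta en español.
Para resolver esto, necesitamos tomar 4 derivadas de nuestra ecuación de la posición x(t) = -3·t^4 - t^3 + 3. Derivando la posición, obtenemos la velocidad: v(t) = -12·t^3 - 3·t^2. La derivada de la velocidad da la aceleración: a(t) = -36·t^2 - 6·t. Derivando la aceleración, obtenemos la sacudida: j(t) = -72·t - 6. Derivando la sacudida, obtenemos el snap: s(t) = -72. Usando s(t) = -72 y sustituyendo t = 2, encontramos s = -72.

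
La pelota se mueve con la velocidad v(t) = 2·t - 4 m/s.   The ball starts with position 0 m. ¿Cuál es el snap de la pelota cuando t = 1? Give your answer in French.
En partant de la vitesse v(t) = 2·t - 4, nous prenons 3 dérivées. En dérivant la vitesse, nous obtenons l'accélération: a(t) = 2. En dérivant l'accélération, nous obtenons le jerk: j(t) = 0. La dérivée du jerk donne le snap: s(t) = 0. Nous avons le snap s(t) = 0. En substituant t = 1: s(1) = 0.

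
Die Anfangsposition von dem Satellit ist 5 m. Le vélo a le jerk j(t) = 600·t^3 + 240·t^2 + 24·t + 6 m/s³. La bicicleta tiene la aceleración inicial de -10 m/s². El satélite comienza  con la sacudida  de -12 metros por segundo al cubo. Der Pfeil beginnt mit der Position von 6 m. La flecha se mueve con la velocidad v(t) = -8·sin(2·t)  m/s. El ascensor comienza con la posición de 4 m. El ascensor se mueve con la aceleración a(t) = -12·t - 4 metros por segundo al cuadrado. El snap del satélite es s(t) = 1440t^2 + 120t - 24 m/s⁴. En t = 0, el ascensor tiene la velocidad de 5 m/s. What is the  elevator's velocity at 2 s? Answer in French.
En partant de l'accélération a(t) = -12·t - 4, nous prenons 1 primitive. En prenant ∫a(t)dt et en appliquant v(0) = 5, nous trouvons v(t) = -6·t^2 - 4·t + 5. En utilisant v(t) = -6·t^2 - 4·t + 5 et en substituant t = 2, nous trouvons v = -27.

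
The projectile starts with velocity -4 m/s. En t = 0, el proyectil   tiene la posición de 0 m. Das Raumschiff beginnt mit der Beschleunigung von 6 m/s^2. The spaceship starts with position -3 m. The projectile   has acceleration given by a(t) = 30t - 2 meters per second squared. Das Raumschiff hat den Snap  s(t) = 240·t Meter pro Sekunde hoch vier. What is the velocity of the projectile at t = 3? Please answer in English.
We need to integrate our acceleration equation a(t) = 30·t - 2 1 time. Integrating acceleration and using the initial condition v(0) = -4, we get v(t) = 15·t^2 - 2·t - 4. Using v(t) = 15·t^2 - 2·t - 4 and substituting t = 3, we find v = 125.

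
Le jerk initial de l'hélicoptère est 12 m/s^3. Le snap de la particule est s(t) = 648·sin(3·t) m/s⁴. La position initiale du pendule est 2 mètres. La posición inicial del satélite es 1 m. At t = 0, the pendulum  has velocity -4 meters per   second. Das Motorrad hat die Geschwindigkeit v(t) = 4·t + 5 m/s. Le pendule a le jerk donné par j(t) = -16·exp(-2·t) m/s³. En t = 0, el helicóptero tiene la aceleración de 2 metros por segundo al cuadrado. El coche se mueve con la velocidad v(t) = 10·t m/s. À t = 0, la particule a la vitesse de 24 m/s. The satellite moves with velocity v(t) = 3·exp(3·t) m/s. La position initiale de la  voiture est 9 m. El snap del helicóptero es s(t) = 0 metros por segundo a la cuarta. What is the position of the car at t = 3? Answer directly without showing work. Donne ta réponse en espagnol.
En t = 3, x = 54.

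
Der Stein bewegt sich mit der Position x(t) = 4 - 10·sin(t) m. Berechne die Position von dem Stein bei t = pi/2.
Wir haben die Position x(t) = 4 - 10·sin(t). Durch Einsetzen von t = pi/2: x(pi/2) = -6.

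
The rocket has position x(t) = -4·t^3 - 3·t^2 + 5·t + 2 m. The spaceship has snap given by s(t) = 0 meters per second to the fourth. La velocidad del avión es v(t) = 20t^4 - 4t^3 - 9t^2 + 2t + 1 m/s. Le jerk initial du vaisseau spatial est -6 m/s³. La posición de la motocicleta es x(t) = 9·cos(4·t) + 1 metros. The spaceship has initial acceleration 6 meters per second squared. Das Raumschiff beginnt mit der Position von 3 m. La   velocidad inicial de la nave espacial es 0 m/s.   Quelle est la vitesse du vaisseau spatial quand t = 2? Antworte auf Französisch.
Nous devons trouver l'intégrale de notre équation du snap s(t) = 0 3 fois. L'intégrale du snap, avec j(0) = -6, donne le jerk: j(t) = -6. En intégrant le jerk et en utilisant la condition initiale a(0) = 6, nous obtenons a(t) = 6 - 6·t. La primitive de l'accélération, avec v(0) = 0, donne la vitesse: v(t) = 3·t·(2 - t). En utilisant v(t) = 3·t·(2 - t) et en substituant t = 2, nous trouvons v = 0.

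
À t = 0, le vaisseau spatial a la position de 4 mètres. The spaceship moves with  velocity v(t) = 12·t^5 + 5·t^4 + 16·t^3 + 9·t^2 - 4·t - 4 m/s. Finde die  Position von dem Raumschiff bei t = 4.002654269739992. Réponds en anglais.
We must find the integral of our velocity equation v(t) = 12·t^5 + 5·t^4 + 16·t^3 + 9·t^2 - 4·t - 4 1 time. The integral of velocity is position. Using x(0) = 4, we get x(t) = 2·t^6 + t^5 + 4·t^4 + 3·t^3 - 2·t^2 - 4·t + 4. Using x(t) = 2·t^6 + t^5 + 4·t^4 + 3·t^3 - 2·t^2 - 4·t + 4 and substituting t = 4.002654269739992, we find x = 10427.1218461368.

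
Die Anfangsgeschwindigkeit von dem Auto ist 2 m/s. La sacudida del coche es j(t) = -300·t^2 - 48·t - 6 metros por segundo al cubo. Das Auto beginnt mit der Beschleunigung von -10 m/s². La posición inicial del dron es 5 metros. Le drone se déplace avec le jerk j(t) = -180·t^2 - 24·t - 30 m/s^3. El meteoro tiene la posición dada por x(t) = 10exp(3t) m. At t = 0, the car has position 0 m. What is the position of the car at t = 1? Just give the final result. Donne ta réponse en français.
x(1) = -11.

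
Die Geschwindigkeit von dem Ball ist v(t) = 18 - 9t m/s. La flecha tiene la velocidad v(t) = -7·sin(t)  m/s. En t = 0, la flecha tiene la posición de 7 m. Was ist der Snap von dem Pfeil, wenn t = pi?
Um dies zu lösen, müssen wir 3 Ableitungen unserer Gleichung für die Geschwindigkeit v(t) = -7·sin(t) nehmen. Mit d/dt von v(t) finden wir a(t) = -7·cos(t). Mit d/dt von a(t) finden wir j(t) = 7·sin(t). Die Ableitung von dem Ruck ergibt den Snap: s(t) = 7·cos(t). Aus der Gleichung für den Snap s(t) = 7·cos(t), setzen wir t = pi ein und erhalten s = -7.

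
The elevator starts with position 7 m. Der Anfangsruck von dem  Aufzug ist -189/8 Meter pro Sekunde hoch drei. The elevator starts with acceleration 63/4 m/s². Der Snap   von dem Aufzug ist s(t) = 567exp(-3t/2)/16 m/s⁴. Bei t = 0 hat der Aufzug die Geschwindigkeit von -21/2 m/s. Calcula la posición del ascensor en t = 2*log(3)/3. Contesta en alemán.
Um dies zu lösen, müssen wir 4 Integrale unserer Gleichung für den Snap s(t) = 567·exp(-3·t/2)/16 finden. Durch Integration von dem Snap und Verwendung der Anfangsbedingung j(0) = -189/8, erhalten wir j(t) = -189·exp(-3·t/2)/8. Durch Integration von dem Ruck und Verwendung der Anfangsbedingung a(0) = 63/4, erhalten wir a(t) = 63·exp(-3·t/2)/4. Die Stammfunktion von der Beschleunigung ist die Geschwindigkeit. Mit v(0) = -21/2 erhalten wir v(t) = -21·exp(-3·t/2)/2. Mit ∫v(t)dt und Anwendung von x(0) = 7, finden wir x(t) = 7·exp(-3·t/2). Wir haben die Position x(t) = 7·exp(-3·t/2). Durch Einsetzen von t = 2*log(3)/3: x(2*log(3)/3) = 7/3.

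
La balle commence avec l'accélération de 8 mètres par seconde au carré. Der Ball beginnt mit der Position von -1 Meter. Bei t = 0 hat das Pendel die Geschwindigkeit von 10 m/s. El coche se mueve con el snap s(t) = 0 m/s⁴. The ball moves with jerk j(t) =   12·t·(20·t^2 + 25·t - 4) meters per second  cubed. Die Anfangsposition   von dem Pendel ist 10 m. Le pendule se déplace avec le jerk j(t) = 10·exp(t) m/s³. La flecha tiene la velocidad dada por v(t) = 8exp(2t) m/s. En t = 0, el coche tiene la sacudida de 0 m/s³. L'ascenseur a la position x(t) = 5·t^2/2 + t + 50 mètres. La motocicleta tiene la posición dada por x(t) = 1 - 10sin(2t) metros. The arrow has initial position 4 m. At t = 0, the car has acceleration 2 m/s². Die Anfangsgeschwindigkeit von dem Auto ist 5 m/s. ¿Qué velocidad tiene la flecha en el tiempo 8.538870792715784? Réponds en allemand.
Wir haben die Geschwindigkeit v(t) = 8·exp(2·t). Durch Einsetzen von t = 8.538870792715784: v(8.538870792715784) = 208861754.033639.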